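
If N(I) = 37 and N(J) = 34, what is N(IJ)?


N(IJ) = N(I) * N(J)
= 37 * 34
= 1258

1258


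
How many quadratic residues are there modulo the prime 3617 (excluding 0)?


For prime p, the number of non-zero quadratic residues is (p-1)/2.
= (3617-1)/2
= 1808

1808


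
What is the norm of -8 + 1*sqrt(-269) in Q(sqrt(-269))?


N(a + b*sqrt(d)) = a^2 - d*b^2
= (-8)^2 - (-269)*(1)^2
= 64 + 269
= 333

333


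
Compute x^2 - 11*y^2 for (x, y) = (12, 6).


x^2 - d*y^2
= 12^2 - 11*6^2
= 144 - 396
= -252

-252


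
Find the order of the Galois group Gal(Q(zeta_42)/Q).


|Gal(Q(zeta_42)/Q)| = phi(42)
= 12

12


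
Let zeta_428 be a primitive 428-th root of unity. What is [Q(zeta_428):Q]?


The degree equals Euler's totient phi(428).
428 = 2^2 * 107
phi(428) = 212

212


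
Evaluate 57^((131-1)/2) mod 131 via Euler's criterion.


p = 131 is prime and the exponent is (p-1)/2 = 65, so by Euler's criterion 57^65 = (57/131) = +1 or -1 mod 131.
Compute by square-and-multiply:
  65 = 64 + 1 (binary 1000001)
  Repeated squaring mod 131: 57^1 = 57, 57^2 = 105, 57^4 = 21, 57^8 = 48, 57^16 = 77, 57^32 = 34, 57^64 = 108
  57^65 = 57^64 * 57^1 = 108 * 57 mod 131
    108 * 57 = 6156 = 130 mod 131
  57^65 = 130 mod 131
Result 130 = p - 1 = -1 mod 131: 57 is a quadratic non-residue mod 131. As a residue in [0, p-1] the value is 130.
57^65 mod 131 = 130

130


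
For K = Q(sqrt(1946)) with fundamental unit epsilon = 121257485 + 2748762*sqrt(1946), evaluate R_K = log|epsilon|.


epsilon = 121257485 + 2748762*sqrt(1946)
= 2.4251e+08
R = ln(2.4251e+08)
= 19.3066

19.3066


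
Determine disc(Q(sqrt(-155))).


For K = Q(sqrt(d)) with d squarefree: disc(K) = d if d = 1 mod 4, and disc(K) = 4d if d = 2 or 3 mod 4.
Here d = -155, and d mod 4 = 1.
d = 1 mod 4 (O_K = Z[(1+sqrt(d))/2]), so disc(K) = d = -155

-155


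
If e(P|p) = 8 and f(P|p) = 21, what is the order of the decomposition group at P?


|D_P| = e * f
= 8 * 21
= 168

168


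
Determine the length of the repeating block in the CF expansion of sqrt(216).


Run the CF algorithm for sqrt(216).
a_0 = floor(sqrt(216)) = 14; set m_0=0, q_0=1.
Recurrence: m' = q*a - m,  q' = (d - m'^2)/q,  a' = floor((a_0 + m')/q').
  step 1: m=14, q=20, a=1
  step 2: m=6, q=9, a=2
  step 3: m=12, q=8, a=3
  step 4: m=12, q=9, a=2
  step 5: m=6, q=20, a=1
  step 6: m=14, q=1, a=28
a_6 = 2*a_0 = 28, so the period closes here.
sqrt(216) = [14; 1, 2, 3, 2, 1, 28]
Period length = 6

6


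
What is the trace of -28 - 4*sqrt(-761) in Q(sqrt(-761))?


Tr(a + b*sqrt(d)) = (a + b*sqrt(d)) + (a - b*sqrt(d)) = 2a
= 2 * (-28)
= -56

-56


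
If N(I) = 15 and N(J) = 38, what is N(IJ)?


N(IJ) = N(I) * N(J)
= 15 * 38
= 570

570


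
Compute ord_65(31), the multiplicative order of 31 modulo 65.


We want ord_65(31), the smallest k >= 1 with 31^k = 1 mod 65.
n = 65 = 5 * 13, phi(65) = 48; the order divides phi(n).
Divisors of 48: 1, 2, 3, 4, 6, 8, 12, 16, 24, 48
Repeated squaring mod 65: 31^1 = 31, 31^2 = 51, 31^4 = 1, 31^8 = 1, 31^16 = 1, 31^32 = 1
Test divisors in increasing order:
  k=1: 31^1 = 31 mod 65
  k=2: 31^2 = 51 mod 65
  k=3: 31^3 = 51 * 31 = 21 mod 65
  k=4: 31^4 = 1 mod 65  <- first divisor giving 1
Order = 4

4


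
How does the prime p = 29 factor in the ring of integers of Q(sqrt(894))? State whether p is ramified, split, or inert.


K = Q(sqrt(894)). Since d mod 4 = 2, disc(K) = 3576.
Check p | disc: 3576 mod 29 = 9.
p does not divide disc. Compute Legendre symbol (d/p):
24^((29-1)/2) mod 29 = 1
(d/p) = 1, so p splits: (p) = P*P' with e=1, f=1, g=2.
Therefore p is split.

split


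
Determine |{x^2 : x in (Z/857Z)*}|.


For prime p, the number of non-zero quadratic residues is (p-1)/2.
= (857-1)/2
= 428

428


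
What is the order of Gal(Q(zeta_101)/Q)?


|Gal(Q(zeta_101)/Q)| = phi(101)
= 100

100


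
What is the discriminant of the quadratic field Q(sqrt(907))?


For K = Q(sqrt(d)) with d squarefree: disc(K) = d if d = 1 mod 4, and disc(K) = 4d if d = 2 or 3 mod 4.
Here d = 907, and d mod 4 = 3.
d = 3 mod 4, not 1 (O_K = Z[sqrt(d)]), so disc(K) = 4d = 4 * (907) = 3628

3628


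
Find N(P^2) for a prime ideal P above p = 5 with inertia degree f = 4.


N(P^a) = p^(a*f)
= 5^(2*4)
= 5^8
= 390625

390625


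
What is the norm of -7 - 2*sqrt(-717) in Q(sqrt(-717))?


N(a + b*sqrt(d)) = a^2 - d*b^2
= (-7)^2 - (-717)*(-2)^2
= 49 + 2868
= 2917

2917


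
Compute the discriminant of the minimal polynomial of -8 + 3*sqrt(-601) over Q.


The element -8 + 3*sqrt(-601) has minimal polynomial:
x^2 + 16*x + 5473
Discriminant = (16)^2 - 4*(5473)
= 256 - 21892
= -21636

-21636


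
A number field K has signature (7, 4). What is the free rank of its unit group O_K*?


By Dirichlet's unit theorem:
rank = r1 + r2 - 1
= 7 + 4 - 1
= 10

10


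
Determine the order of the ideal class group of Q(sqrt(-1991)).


K = Q(sqrt(-1991)). d mod 4 = 1, so D = disc(K) = d = -1991
h(K) equals the number of primitive reduced positive-definite forms (a, b, c) = a*x^2 + b*x*y + c*y^2 with b^2 - 4ac = D,
where reduced means |b| <= a <= c, with b >= 0 whenever |b| = a or a = c, and primitive means gcd(a, b, c) = 1.
Reduced forces 3a^2 <= |D| = 1991, so 1 <= a <= 25; b must have the parity of D, and c = (b^2 - D)/(4a) must be an integer >= a.
Enumerate a = 1..25, b in [-a, a]:
  a=1: (1, 1, 498)  [1]
  a=2: (2, -1, 249), (2, 1, 249)  [2]
  a=3: (3, -1, 166), (3, 1, 166)  [2]
  a=4: (4, -3, 125), (4, 3, 125)  [2]
  a=5: (5, -3, 100), (5, 3, 100)  [2]
  a=6: (6, -5, 84), (6, -1, 83), (6, 1, 83), (6, 5, 84)  [4]
  a=7: (7, -5, 72), (7, 5, 72)  [2]
  a=8: (8, -5, 63), (8, 5, 63)  [2]
  a=9: (9, -5, 56), (9, 5, 56)  [2]
  a=10: (10, -7, 51), (10, -3, 50), (10, 3, 50), (10, 7, 51)  [4]
  a=11: (11, 11, 48)  [1]
  a=12: (12, -11, 44), (12, -5, 42), (12, 5, 42), (12, 11, 44)  [4]
  a=13: none
  a=14: (14, -9, 37), (14, -5, 36), (14, 5, 36), (14, 9, 37)  [4]
  a=15: (15, -13, 36), (15, -7, 34), (15, 7, 34), (15, 13, 36)  [4]
  a=16: (16, -11, 33), (16, 11, 33)  [2]
  a=17: (17, -7, 30), (17, 7, 30)  [2]
  a=18: (18, -13, 30), (18, -5, 28), (18, 5, 28), (18, 13, 30)  [4]
  a=19: (19, -17, 30), (19, 17, 30)  [2]
  a=20: (20, -13, 27), (20, -3, 25), (20, 3, 25), (20, 13, 27)  [4]
  a=21: (21, -19, 28), (21, -5, 24), (21, 5, 24), (21, 19, 28)  [4]
  a=22: (22, -11, 24), (22, 11, 24)  [2]
  a=23..25: none
Total reduced forms: 1 + 2 + 2 + 2 + 2 + 4 + 2 + 2 + 2 + 4 + 1 + 4 + 4 + 4 + 2 + 2 + 4 + 2 + 4 + 4 + 2 = 56
h = 56

56


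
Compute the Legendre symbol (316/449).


p = 449 is prime, so compute (316/449) with the reciprocity algorithm (Jacobi-symbol steps: pull out 2s via (2/n), flip via reciprocity, reduce):
  pull out 2: (2/449) = +1  (since 449 mod 8 = 1)
  pull out 2: (2/449) = +1  (since 449 mod 8 = 1)
  reciprocity: (79/449) -> +(449/79)
  reduce: (54/79)
  pull out 2: (2/79) = +1  (since 79 mod 8 = 7)
  reciprocity: (27/79) -> -(79/27)
  reduce: (25/27)
  reciprocity: (25/27) -> +(27/25)
  reduce: (2/25)
  pull out 2: (2/25) = +1  (since 25 mod 8 = 1)
  (1/25) = 1
Product of signs = -1
(316/449) = -1

-1


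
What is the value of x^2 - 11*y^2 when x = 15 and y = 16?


x^2 - d*y^2
= 15^2 - 11*16^2
= 225 - 2816
= -2591

-2591


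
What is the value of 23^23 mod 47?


p = 47 is prime and the exponent is (p-1)/2 = 23, so by Euler's criterion 23^23 = (23/47) = +1 or -1 mod 47.
Compute by square-and-multiply:
  23 = 16 + 4 + 2 + 1 (binary 10111)
  Repeated squaring mod 47: 23^1 = 23, 23^2 = 12, 23^4 = 3, 23^8 = 9, 23^16 = 34
  23^23 = 23^16 * 23^4 * 23^2 * 23^1 = 34 * 3 * 12 * 23 mod 47
    34 * 3 = 102 = 8 mod 47
    8 * 12 = 96 = 2 mod 47
    2 * 23 = 46 = 46 mod 47
  23^23 = 46 mod 47
Result 46 = p - 1 = -1 mod 47: 23 is a quadratic non-residue mod 47. As a residue in [0, p-1] the value is 46.
23^23 mod 47 = 46

46


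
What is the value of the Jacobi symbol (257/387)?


Compute (257/387) via quadratic reciprocity:
  reciprocity: (257/387) -> +(387/257)
  reduce: (130/257)
  pull out 2: (2/257) = +1  (since 257 mod 8 = 1)
  reciprocity: (65/257) -> +(257/65)
  reduce: (62/65)
  pull out 2: (2/65) = +1  (since 65 mod 8 = 1)
  reciprocity: (31/65) -> +(65/31)
  reduce: (3/31)
  reciprocity: (3/31) -> -(31/3)
  reduce: (1/3)
  (1/3) = 1
Product of signs = -1

-1


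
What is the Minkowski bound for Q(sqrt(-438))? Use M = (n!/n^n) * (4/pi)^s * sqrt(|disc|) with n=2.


d = -438, d mod 4 = 2, so disc(K) = 4d = -1752; |disc(K)| = 1752
Imaginary quadratic field, so n = 2, s = r2 = 1, r1 = 0
M = (n!/n^n) * (4/pi)^s * sqrt(|disc(K)|) = (2!/2^2) * (4/pi)^1 * sqrt(1752)
= 0.5 * 1.273240 * 41.856899
= 26.6469

26.6469


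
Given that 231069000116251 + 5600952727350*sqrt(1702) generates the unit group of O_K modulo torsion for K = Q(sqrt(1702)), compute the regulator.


epsilon = 231069000116251 + 5600952727350*sqrt(1702)
= 4.6214e+14
R = ln(4.6214e+14)
= 33.7669

33.7669


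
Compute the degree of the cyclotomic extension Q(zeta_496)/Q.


The degree equals Euler's totient phi(496).
496 = 2^4 * 31
phi(496) = 240

240


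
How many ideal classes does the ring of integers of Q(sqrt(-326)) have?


K = Q(sqrt(-326)). d mod 4 = 2, so D = disc(K) = 4d = -1304
h(K) equals the number of primitive reduced positive-definite forms (a, b, c) = a*x^2 + b*x*y + c*y^2 with b^2 - 4ac = D,
where reduced means |b| <= a <= c, with b >= 0 whenever |b| = a or a = c, and primitive means gcd(a, b, c) = 1.
Reduced forces 3a^2 <= |D| = 1304, so 1 <= a <= 20; b must have the parity of D, and c = (b^2 - D)/(4a) must be an integer >= a.
Enumerate a = 1..20, b in [-a, a]:
  a=1: (1, 0, 326)  [1]
  a=2: (2, 0, 163)  [1]
  a=3: (3, -2, 109), (3, 2, 109)  [2]
  a=4: none
  a=5: (5, -4, 66), (5, 4, 66)  [2]
  a=6: (6, -4, 55), (6, 4, 55)  [2]
  a=7..8: none
  a=9: (9, -8, 38), (9, 8, 38)  [2]
  a=10: (10, -4, 33), (10, 4, 33)  [2]
  a=11: (11, -4, 30), (11, 4, 30)  [2]
  a=12: none
  a=13: (13, -10, 27), (13, 10, 27)  [2]
  a=14: none
  a=15: (15, -14, 25), (15, -4, 22), (15, 4, 22), (15, 14, 25)  [4]
  a=16..17: none
  a=18: (18, -8, 19), (18, 8, 19)  [2]
  a=19..20: none
Total reduced forms: 1 + 1 + 2 + 2 + 2 + 2 + 2 + 2 + 2 + 4 + 2 = 22
h = 22

22


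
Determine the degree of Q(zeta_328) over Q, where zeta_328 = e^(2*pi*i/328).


The degree equals Euler's totient phi(328).
328 = 2^3 * 41
phi(328) = 160

160


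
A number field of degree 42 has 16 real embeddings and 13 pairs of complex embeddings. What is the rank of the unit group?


By Dirichlet's unit theorem:
rank = r1 + r2 - 1
= 16 + 13 - 1
= 28

28


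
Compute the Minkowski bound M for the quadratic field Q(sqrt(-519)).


d = -519, d mod 4 = 1, so disc(K) = d = -519; |disc(K)| = 519
Imaginary quadratic field, so n = 2, s = r2 = 1, r1 = 0
M = (n!/n^n) * (4/pi)^s * sqrt(|disc(K)|) = (2!/2^2) * (4/pi)^1 * sqrt(519)
= 0.5 * 1.273240 * 22.781571
= 14.5032

14.5032


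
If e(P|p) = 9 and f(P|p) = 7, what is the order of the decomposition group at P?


|D_P| = e * f
= 9 * 7
= 63

63


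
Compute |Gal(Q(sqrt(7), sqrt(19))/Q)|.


The 2 square roots of distinct primes are multiplicatively independent over Q,
so [K:Q] = 2^2 and Gal(K/Q) is isomorphic to (Z/2Z)^2.
|Gal| = 2^2 = 4

4


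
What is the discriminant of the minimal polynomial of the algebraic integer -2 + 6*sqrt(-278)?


The element -2 + 6*sqrt(-278) has minimal polynomial:
x^2 + 4*x + 10012
Discriminant = (4)^2 - 4*(10012)
= 16 - 40048
= -40032

-40032


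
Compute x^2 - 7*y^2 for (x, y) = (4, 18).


x^2 - d*y^2
= 4^2 - 7*18^2
= 16 - 2268
= -2252

-2252


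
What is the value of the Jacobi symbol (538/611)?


Compute (538/611) via quadratic reciprocity:
  pull out 2: (2/611) = -1  (since 611 mod 8 = 3)
  reciprocity: (269/611) -> +(611/269)
  reduce: (73/269)
  reciprocity: (73/269) -> +(269/73)
  reduce: (50/73)
  pull out 2: (2/73) = +1  (since 73 mod 8 = 1)
  reciprocity: (25/73) -> +(73/25)
  reduce: (23/25)
  reciprocity: (23/25) -> +(25/23)
  reduce: (2/23)
  pull out 2: (2/23) = +1  (since 23 mod 8 = 7)
  (1/23) = 1
Product of signs = -1

-1


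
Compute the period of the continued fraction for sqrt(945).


Run the CF algorithm for sqrt(945).
a_0 = floor(sqrt(945)) = 30; set m_0=0, q_0=1.
Recurrence: m' = q*a - m,  q' = (d - m'^2)/q,  a' = floor((a_0 + m')/q').
  step 1: m=30, q=45, a=1
  step 2: m=15, q=16, a=2
  step 3: m=17, q=41, a=1
  step 4: m=24, q=9, a=6
  step 5: m=30, q=5, a=12
  step 6: m=30, q=9, a=6
  step 7: m=24, q=41, a=1
  step 8: m=17, q=16, a=2
  step 9: m=15, q=45, a=1
  step 10: m=30, q=1, a=60
a_10 = 2*a_0 = 60, so the period closes here.
sqrt(945) = [30; 1, 2, 1, 6, 12, 6, 1, 2, 1, 60]
Period length = 10

10


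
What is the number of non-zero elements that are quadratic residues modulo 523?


For prime p, the number of non-zero quadratic residues is (p-1)/2.
= (523-1)/2
= 261

261


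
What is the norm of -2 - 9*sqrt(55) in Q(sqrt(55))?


N(a + b*sqrt(d)) = a^2 - d*b^2
= (-2)^2 - (55)*(-9)^2
= 4 - 4455
= -4451

-4451


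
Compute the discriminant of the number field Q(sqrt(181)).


For K = Q(sqrt(d)) with d squarefree: disc(K) = d if d = 1 mod 4, and disc(K) = 4d if d = 2 or 3 mod 4.
Here d = 181, and d mod 4 = 1.
d = 1 mod 4 (O_K = Z[(1+sqrt(d))/2]), so disc(K) = d = 181

181


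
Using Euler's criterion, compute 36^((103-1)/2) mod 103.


p = 103 is prime and the exponent is (p-1)/2 = 51, so by Euler's criterion 36^51 = (36/103) = +1 or -1 mod 103.
Compute by square-and-multiply:
  51 = 32 + 16 + 2 + 1 (binary 110011)
  Repeated squaring mod 103: 36^1 = 36, 36^2 = 60, 36^4 = 98, 36^8 = 25, 36^16 = 7, 36^32 = 49
  36^51 = 36^32 * 36^16 * 36^2 * 36^1 = 49 * 7 * 60 * 36 mod 103
    49 * 7 = 343 = 34 mod 103
    34 * 60 = 2040 = 83 mod 103
    83 * 36 = 2988 = 1 mod 103
  36^51 = 1 mod 103
Result 1: 36 is a quadratic residue mod 103.
36^51 mod 103 = 1

1


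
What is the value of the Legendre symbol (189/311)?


p = 311 is prime, so compute (189/311) with the reciprocity algorithm (Jacobi-symbol steps: pull out 2s via (2/n), flip via reciprocity, reduce):
  reciprocity: (189/311) -> +(311/189)
  reduce: (122/189)
  pull out 2: (2/189) = -1  (since 189 mod 8 = 5)
  reciprocity: (61/189) -> +(189/61)
  reduce: (6/61)
  pull out 2: (2/61) = -1  (since 61 mod 8 = 5)
  reciprocity: (3/61) -> +(61/3)
  reduce: (1/3)
  (1/3) = 1
Product of signs = 1
(189/311) = 1

1


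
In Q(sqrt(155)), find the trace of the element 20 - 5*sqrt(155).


Tr(a + b*sqrt(d)) = (a + b*sqrt(d)) + (a - b*sqrt(d)) = 2a
= 2 * (20)
= 40

40


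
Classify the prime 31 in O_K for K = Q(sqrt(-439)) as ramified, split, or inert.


K = Q(sqrt(-439)). Since d mod 4 = 1, disc(K) = -439.
Check p | disc: -439 mod 31 = 26.
p does not divide disc. Compute Legendre symbol (d/p):
26^((31-1)/2) mod 31 = -1
(d/p) = -1, so p is inert: (p) stays prime with e=1, f=2, g=1.
Therefore p is inert.

inert


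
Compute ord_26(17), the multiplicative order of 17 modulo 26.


We want ord_26(17), the smallest k >= 1 with 17^k = 1 mod 26.
n = 26 = 2 * 13, phi(26) = 12; the order divides phi(n).
Divisors of 12: 1, 2, 3, 4, 6, 12
Repeated squaring mod 26: 17^1 = 17, 17^2 = 3, 17^4 = 9, 17^8 = 3
Test divisors in increasing order:
  k=1: 17^1 = 17 mod 26
  k=2: 17^2 = 3 mod 26
  k=3: 17^3 = 3 * 17 = 25 mod 26
  k=4: 17^4 = 9 mod 26
  k=6: 17^6 = 9 * 3 = 1 mod 26  <- first divisor giving 1
Order = 6

6


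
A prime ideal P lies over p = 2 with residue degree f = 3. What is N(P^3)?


N(P^a) = p^(a*f)
= 2^(3*3)
= 2^9
= 512

512


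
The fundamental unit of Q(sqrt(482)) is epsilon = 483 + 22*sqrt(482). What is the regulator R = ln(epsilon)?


epsilon = 483 + 22*sqrt(482)
= 965.9990
R = ln(965.9990)
= 6.8732

6.8732


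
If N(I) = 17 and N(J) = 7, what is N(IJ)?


N(IJ) = N(I) * N(J)
= 17 * 7
= 119

119


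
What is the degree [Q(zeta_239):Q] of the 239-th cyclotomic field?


The degree equals Euler's totient phi(239).
239 = 239
phi(239) = 238

238


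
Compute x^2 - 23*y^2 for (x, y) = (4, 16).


x^2 - d*y^2
= 4^2 - 23*16^2
= 16 - 5888
= -5872

-5872


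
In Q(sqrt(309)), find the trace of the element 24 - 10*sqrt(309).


Tr(a + b*sqrt(d)) = (a + b*sqrt(d)) + (a - b*sqrt(d)) = 2a
= 2 * (24)
= 48

48


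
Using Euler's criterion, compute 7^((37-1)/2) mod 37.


p = 37 is prime and the exponent is (p-1)/2 = 18, so by Euler's criterion 7^18 = (7/37) = +1 or -1 mod 37.
Compute by square-and-multiply:
  18 = 16 + 2 (binary 10010)
  Repeated squaring mod 37: 7^1 = 7, 7^2 = 12, 7^4 = 33, 7^8 = 16, 7^16 = 34
  7^18 = 7^16 * 7^2 = 34 * 12 mod 37
    34 * 12 = 408 = 1 mod 37
  7^18 = 1 mod 37
Result 1: 7 is a quadratic residue mod 37.
7^18 mod 37 = 1

1


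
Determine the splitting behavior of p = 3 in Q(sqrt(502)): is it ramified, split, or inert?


K = Q(sqrt(502)). Since d mod 4 = 2, disc(K) = 2008.
Check p | disc: 2008 mod 3 = 1.
p does not divide disc. Compute Legendre symbol (d/p):
1^((3-1)/2) mod 3 = 1
(d/p) = 1, so p splits: (p) = P*P' with e=1, f=1, g=2.
Therefore p is split.

split


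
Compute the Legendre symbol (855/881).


p = 881 is prime, so compute (855/881) with the reciprocity algorithm (Jacobi-symbol steps: pull out 2s via (2/n), flip via reciprocity, reduce):
  reciprocity: (855/881) -> +(881/855)
  reduce: (26/855)
  pull out 2: (2/855) = +1  (since 855 mod 8 = 7)
  reciprocity: (13/855) -> +(855/13)
  reduce: (10/13)
  pull out 2: (2/13) = -1  (since 13 mod 8 = 5)
  reciprocity: (5/13) -> +(13/5)
  reduce: (3/5)
  reciprocity: (3/5) -> +(5/3)
  reduce: (2/3)
  pull out 2: (2/3) = -1  (since 3 mod 8 = 3)
  (1/3) = 1
Product of signs = 1
(855/881) = 1

1


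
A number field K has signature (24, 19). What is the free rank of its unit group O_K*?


By Dirichlet's unit theorem:
rank = r1 + r2 - 1
= 24 + 19 - 1
= 42

42


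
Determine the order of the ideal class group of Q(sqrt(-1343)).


K = Q(sqrt(-1343)). d mod 4 = 1, so D = disc(K) = d = -1343
h(K) equals the number of primitive reduced positive-definite forms (a, b, c) = a*x^2 + b*x*y + c*y^2 with b^2 - 4ac = D,
where reduced means |b| <= a <= c, with b >= 0 whenever |b| = a or a = c, and primitive means gcd(a, b, c) = 1.
Reduced forces 3a^2 <= |D| = 1343, so 1 <= a <= 21; b must have the parity of D, and c = (b^2 - D)/(4a) must be an integer >= a.
Enumerate a = 1..21, b in [-a, a]:
  a=1: (1, 1, 336)  [1]
  a=2: (2, -1, 168), (2, 1, 168)  [2]
  a=3: (3, -1, 112), (3, 1, 112)  [2]
  a=4: (4, -1, 84), (4, 1, 84)  [2]
  a=5: none
  a=6: (6, -5, 57), (6, -1, 56), (6, 1, 56), (6, 5, 57)  [4]
  a=7: (7, -1, 48), (7, 1, 48)  [2]
  a=8: (8, -1, 42), (8, 1, 42)  [2]
  a=9: (9, -5, 38), (9, 5, 38)  [2]
  a=10..11: none
  a=12: (12, -7, 29), (12, -1, 28), (12, 1, 28), (12, 7, 29)  [4]
  a=13: (13, -3, 26), (13, 3, 26)  [2]
  a=14: (14, -13, 27), (14, -1, 24), (14, 1, 24), (14, 13, 27)  [4]
  a=15: none
  a=16: (16, -1, 21), (16, 1, 21)  [2]
  a=17: (17, 17, 24)  [1]
  a=18: (18, -13, 21), (18, -5, 19), (18, 5, 19), (18, 13, 21)  [4]
  a=19..21: none
Total reduced forms: 1 + 2 + 2 + 2 + 4 + 2 + 2 + 2 + 4 + 2 + 4 + 2 + 1 + 4 = 34
h = 34

34


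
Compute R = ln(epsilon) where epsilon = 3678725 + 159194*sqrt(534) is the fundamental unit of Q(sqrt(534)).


epsilon = 3678725 + 159194*sqrt(534)
= 7.3574e+06
R = ln(7.3574e+06)
= 15.8112

15.8112


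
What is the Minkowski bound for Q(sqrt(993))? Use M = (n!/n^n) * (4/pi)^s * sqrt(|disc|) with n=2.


d = 993, d mod 4 = 1, so disc(K) = d = 993; |disc(K)| = 993
Real quadratic field, so n = 2, s = r2 = 0, r1 = 2
M = (n!/n^n) * (4/pi)^s * sqrt(|disc(K)|) = (2!/2^2) * (4/pi)^0 * sqrt(993)
= 0.5 * 1.000000 * 31.511903
= 15.7560

15.7560


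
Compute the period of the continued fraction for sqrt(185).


Run the CF algorithm for sqrt(185).
a_0 = floor(sqrt(185)) = 13; set m_0=0, q_0=1.
Recurrence: m' = q*a - m,  q' = (d - m'^2)/q,  a' = floor((a_0 + m')/q').
  step 1: m=13, q=16, a=1
  step 2: m=3, q=11, a=1
  step 3: m=8, q=11, a=1
  step 4: m=3, q=16, a=1
  step 5: m=13, q=1, a=26
a_5 = 2*a_0 = 26, so the period closes here.
sqrt(185) = [13; 1, 1, 1, 1, 26]
Period length = 5

5


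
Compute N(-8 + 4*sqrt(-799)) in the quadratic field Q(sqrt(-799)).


N(a + b*sqrt(d)) = a^2 - d*b^2
= (-8)^2 - (-799)*(4)^2
= 64 + 12784
= 12848

12848


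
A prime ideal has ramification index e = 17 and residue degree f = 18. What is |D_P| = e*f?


|D_P| = e * f
= 17 * 18
= 306

306


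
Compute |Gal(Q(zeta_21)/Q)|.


|Gal(Q(zeta_21)/Q)| = phi(21)
= 12

12


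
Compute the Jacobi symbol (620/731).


Compute (620/731) via quadratic reciprocity:
  pull out 2: (2/731) = -1  (since 731 mod 8 = 3)
  pull out 2: (2/731) = -1  (since 731 mod 8 = 3)
  reciprocity: (155/731) -> -(731/155)
  reduce: (111/155)
  reciprocity: (111/155) -> -(155/111)
  reduce: (44/111)
  pull out 2: (2/111) = +1  (since 111 mod 8 = 7)
  pull out 2: (2/111) = +1  (since 111 mod 8 = 7)
  reciprocity: (11/111) -> -(111/11)
  reduce: (1/11)
  (1/11) = 1
Product of signs = -1

-1


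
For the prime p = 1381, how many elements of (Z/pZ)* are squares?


For prime p, the number of non-zero quadratic residues is (p-1)/2.
= (1381-1)/2
= 690

690


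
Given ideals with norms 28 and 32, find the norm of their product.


N(IJ) = N(I) * N(J)
= 28 * 32
= 896

896


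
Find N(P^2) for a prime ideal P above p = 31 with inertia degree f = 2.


N(P^a) = p^(a*f)
= 31^(2*2)
= 31^4
= 923521

923521


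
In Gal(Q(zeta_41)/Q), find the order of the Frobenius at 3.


The Frobenius at p in Gal(Q(zeta_n)/Q) = (Z/nZ)* is the class of p, so its order is ord_41(3), the smallest k >= 1 with 3^k = 1 mod 41.
n = 41 = 41, phi(41) = 40; the order divides phi(n).
Divisors of 40: 1, 2, 4, 5, 8, 10, 20, 40
Repeated squaring mod 41: 3^1 = 3, 3^2 = 9, 3^4 = 40, 3^8 = 1, 3^16 = 1, 3^32 = 1
Test divisors in increasing order:
  k=1: 3^1 = 3 mod 41
  k=2: 3^2 = 9 mod 41
  k=4: 3^4 = 40 mod 41
  k=5: 3^5 = 40 * 3 = 38 mod 41
  k=8: 3^8 = 1 mod 41  <- first divisor giving 1
Order = 8

8


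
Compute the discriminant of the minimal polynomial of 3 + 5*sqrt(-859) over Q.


The element 3 + 5*sqrt(-859) has minimal polynomial:
x^2 - 6*x + 21484
Discriminant = (-6)^2 - 4*(21484)
= 36 - 85936
= -85900

-85900


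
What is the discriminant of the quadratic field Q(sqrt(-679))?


For K = Q(sqrt(d)) with d squarefree: disc(K) = d if d = 1 mod 4, and disc(K) = 4d if d = 2 or 3 mod 4.
Here d = -679, and d mod 4 = 1.
d = 1 mod 4 (O_K = Z[(1+sqrt(d))/2]), so disc(K) = d = -679

-679


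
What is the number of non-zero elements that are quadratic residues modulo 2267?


For prime p, the number of non-zero quadratic residues is (p-1)/2.
= (2267-1)/2
= 1133

1133


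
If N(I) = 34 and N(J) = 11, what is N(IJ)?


N(IJ) = N(I) * N(J)
= 34 * 11
= 374

374


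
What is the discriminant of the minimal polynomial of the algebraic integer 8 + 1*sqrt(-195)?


The element 8 + 1*sqrt(-195) has minimal polynomial:
x^2 - 16*x + 259
Discriminant = (-16)^2 - 4*(259)
= 256 - 1036
= -780

-780


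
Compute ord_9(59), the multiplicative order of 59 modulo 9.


We want ord_9(59), the smallest k >= 1 with 59^k = 1 mod 9.
n = 9 = 3^2, phi(9) = 6; the order divides phi(n).
Divisors of 6: 1, 2, 3, 6
Repeated squaring mod 9: 59^1 = 5, 59^2 = 7, 59^4 = 4
Test divisors in increasing order:
  k=1: 59^1 = 5 mod 9
  k=2: 59^2 = 7 mod 9
  k=3: 59^3 = 7 * 5 = 8 mod 9
  k=6: 59^6 = 4 * 7 = 1 mod 9  <- first divisor giving 1
Order = 6

6


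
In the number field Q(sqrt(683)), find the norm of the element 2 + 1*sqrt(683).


N(a + b*sqrt(d)) = a^2 - d*b^2
= (2)^2 - (683)*(1)^2
= 4 - 683
= -679

-679


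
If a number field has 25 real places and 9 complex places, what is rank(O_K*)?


By Dirichlet's unit theorem:
rank = r1 + r2 - 1
= 25 + 9 - 1
= 33

33


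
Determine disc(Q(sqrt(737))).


For K = Q(sqrt(d)) with d squarefree: disc(K) = d if d = 1 mod 4, and disc(K) = 4d if d = 2 or 3 mod 4.
Here d = 737, and d mod 4 = 1.
d = 1 mod 4 (O_K = Z[(1+sqrt(d))/2]), so disc(K) = d = 737

737


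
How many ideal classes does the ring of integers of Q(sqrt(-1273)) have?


K = Q(sqrt(-1273)). d mod 4 = 3, so D = disc(K) = 4d = -5092
h(K) equals the number of primitive reduced positive-definite forms (a, b, c) = a*x^2 + b*x*y + c*y^2 with b^2 - 4ac = D,
where reduced means |b| <= a <= c, with b >= 0 whenever |b| = a or a = c, and primitive means gcd(a, b, c) = 1.
Reduced forces 3a^2 <= |D| = 5092, so 1 <= a <= 41; b must have the parity of D, and c = (b^2 - D)/(4a) must be an integer >= a.
Enumerate a = 1..41, b in [-a, a]:
  a=1: (1, 0, 1273)  [1]
  a=2: (2, 2, 637)  [1]
  a=3..6: none
  a=7: (7, -2, 182), (7, 2, 182)  [2]
  a=8..10: none
  a=11: (11, -10, 118), (11, 10, 118)  [2]
  a=12: none
  a=13: (13, -2, 98), (13, 2, 98)  [2]
  a=14: (14, -2, 91), (14, 2, 91)  [2]
  a=15..16: none
  a=17: (17, -12, 77), (17, 12, 77)  [2]
  a=18: none
  a=19: (19, 0, 67)  [1]
  a=20..21: none
  a=22: (22, -10, 59), (22, 10, 59)  [2]
  a=23..25: none
  a=26: (26, -2, 49), (26, 2, 49)  [2]
  a=27..33: none
  a=34: (34, -22, 41), (34, 22, 41)  [2]
  a=35..37: none
  a=38: (38, 38, 43)  [1]
  a=39..41: none
Total reduced forms: 1 + 1 + 2 + 2 + 2 + 2 + 2 + 1 + 2 + 2 + 2 + 1 = 20
h = 20

20


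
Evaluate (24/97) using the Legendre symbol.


p = 97 is prime, so compute (24/97) with the reciprocity algorithm (Jacobi-symbol steps: pull out 2s via (2/n), flip via reciprocity, reduce):
  pull out 2: (2/97) = +1  (since 97 mod 8 = 1)
  pull out 2: (2/97) = +1  (since 97 mod 8 = 1)
  pull out 2: (2/97) = +1  (since 97 mod 8 = 1)
  reciprocity: (3/97) -> +(97/3)
  reduce: (1/3)
  (1/3) = 1
Product of signs = 1
(24/97) = 1

1


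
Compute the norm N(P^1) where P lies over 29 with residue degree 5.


N(P^a) = p^(a*f)
= 29^(1*5)
= 29^5
= 20511149

20511149


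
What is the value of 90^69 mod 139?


p = 139 is prime and the exponent is (p-1)/2 = 69, so by Euler's criterion 90^69 = (90/139) = +1 or -1 mod 139.
Compute by square-and-multiply:
  69 = 64 + 4 + 1 (binary 1000101)
  Repeated squaring mod 139: 90^1 = 90, 90^2 = 38, 90^4 = 54, 90^8 = 136, 90^16 = 9, 90^32 = 81, 90^64 = 28
  90^69 = 90^64 * 90^4 * 90^1 = 28 * 54 * 90 mod 139
    28 * 54 = 1512 = 122 mod 139
    122 * 90 = 10980 = 138 mod 139
  90^69 = 138 mod 139
Result 138 = p - 1 = -1 mod 139: 90 is a quadratic non-residue mod 139. As a residue in [0, p-1] the value is 138.
90^69 mod 139 = 138

138


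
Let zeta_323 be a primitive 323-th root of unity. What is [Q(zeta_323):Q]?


The degree equals Euler's totient phi(323).
323 = 17 * 19
phi(323) = 288

288


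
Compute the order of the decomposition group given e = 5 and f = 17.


|D_P| = e * f
= 5 * 17
= 85

85


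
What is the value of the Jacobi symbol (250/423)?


Compute (250/423) via quadratic reciprocity:
  pull out 2: (2/423) = +1  (since 423 mod 8 = 7)
  reciprocity: (125/423) -> +(423/125)
  reduce: (48/125)
  pull out 2: (2/125) = -1  (since 125 mod 8 = 5)
  pull out 2: (2/125) = -1  (since 125 mod 8 = 5)
  pull out 2: (2/125) = -1  (since 125 mod 8 = 5)
  pull out 2: (2/125) = -1  (since 125 mod 8 = 5)
  reciprocity: (3/125) -> +(125/3)
  reduce: (2/3)
  pull out 2: (2/3) = -1  (since 3 mod 8 = 3)
  (1/3) = 1
Product of signs = -1

-1


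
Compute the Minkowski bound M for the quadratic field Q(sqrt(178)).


d = 178, d mod 4 = 2, so disc(K) = 4d = 712; |disc(K)| = 712
Real quadratic field, so n = 2, s = r2 = 0, r1 = 2
M = (n!/n^n) * (4/pi)^s * sqrt(|disc(K)|) = (2!/2^2) * (4/pi)^0 * sqrt(712)
= 0.5 * 1.000000 * 26.683328
= 13.3417

13.3417


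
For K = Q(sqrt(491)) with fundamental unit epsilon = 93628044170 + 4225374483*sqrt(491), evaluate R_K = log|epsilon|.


epsilon = 93628044170 + 4225374483*sqrt(491)
= 1.8726e+11
R = ln(1.8726e+11)
= 25.9557

25.9557


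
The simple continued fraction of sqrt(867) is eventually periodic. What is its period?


Run the CF algorithm for sqrt(867).
a_0 = floor(sqrt(867)) = 29; set m_0=0, q_0=1.
Recurrence: m' = q*a - m,  q' = (d - m'^2)/q,  a' = floor((a_0 + m')/q').
  step 1: m=29, q=26, a=2
  step 2: m=23, q=13, a=4
  step 3: m=29, q=2, a=29
  step 4: m=29, q=13, a=4
  step 5: m=23, q=26, a=2
  step 6: m=29, q=1, a=58
a_6 = 2*a_0 = 58, so the period closes here.
sqrt(867) = [29; 2, 4, 29, 4, 2, 58]
Period length = 6

6


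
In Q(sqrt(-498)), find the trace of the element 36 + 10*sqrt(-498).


Tr(a + b*sqrt(d)) = (a + b*sqrt(d)) + (a - b*sqrt(d)) = 2a
= 2 * (36)
= 72

72


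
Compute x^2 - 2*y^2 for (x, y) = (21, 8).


x^2 - d*y^2
= 21^2 - 2*8^2
= 441 - 128
= 313

313


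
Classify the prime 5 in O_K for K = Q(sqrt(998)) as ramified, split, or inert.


K = Q(sqrt(998)). Since d mod 4 = 2, disc(K) = 3992.
Check p | disc: 3992 mod 5 = 2.
p does not divide disc. Compute Legendre symbol (d/p):
3^((5-1)/2) mod 5 = -1
(d/p) = -1, so p is inert: (p) stays prime with e=1, f=2, g=1.
Therefore p is inert.

inert


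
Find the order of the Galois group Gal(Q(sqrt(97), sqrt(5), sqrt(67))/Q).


The 3 square roots of distinct primes are multiplicatively independent over Q,
so [K:Q] = 2^3 and Gal(K/Q) is isomorphic to (Z/2Z)^3.
|Gal| = 2^3 = 8

8


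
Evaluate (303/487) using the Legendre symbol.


p = 487 is prime, so compute (303/487) with the reciprocity algorithm (Jacobi-symbol steps: pull out 2s via (2/n), flip via reciprocity, reduce):
  reciprocity: (303/487) -> -(487/303)
  reduce: (184/303)
  pull out 2: (2/303) = +1  (since 303 mod 8 = 7)
  pull out 2: (2/303) = +1  (since 303 mod 8 = 7)
  pull out 2: (2/303) = +1  (since 303 mod 8 = 7)
  reciprocity: (23/303) -> -(303/23)
  reduce: (4/23)
  pull out 2: (2/23) = +1  (since 23 mod 8 = 7)
  pull out 2: (2/23) = +1  (since 23 mod 8 = 7)
  (1/23) = 1
Product of signs = 1
(303/487) = 1

1


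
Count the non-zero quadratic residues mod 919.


For prime p, the number of non-zero quadratic residues is (p-1)/2.
= (919-1)/2
= 459

459


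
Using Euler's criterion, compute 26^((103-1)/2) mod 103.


p = 103 is prime and the exponent is (p-1)/2 = 51, so by Euler's criterion 26^51 = (26/103) = +1 or -1 mod 103.
Compute by square-and-multiply:
  51 = 32 + 16 + 2 + 1 (binary 110011)
  Repeated squaring mod 103: 26^1 = 26, 26^2 = 58, 26^4 = 68, 26^8 = 92, 26^16 = 18, 26^32 = 15
  26^51 = 26^32 * 26^16 * 26^2 * 26^1 = 15 * 18 * 58 * 26 mod 103
    15 * 18 = 270 = 64 mod 103
    64 * 58 = 3712 = 4 mod 103
    4 * 26 = 104 = 1 mod 103
  26^51 = 1 mod 103
Result 1: 26 is a quadratic residue mod 103.
26^51 mod 103 = 1

1


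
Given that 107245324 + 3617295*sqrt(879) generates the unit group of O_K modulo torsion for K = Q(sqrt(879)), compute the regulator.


epsilon = 107245324 + 3617295*sqrt(879)
= 2.1449e+08
R = ln(2.1449e+08)
= 19.1838

19.1838


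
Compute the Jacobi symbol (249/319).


Compute (249/319) via quadratic reciprocity:
  reciprocity: (249/319) -> +(319/249)
  reduce: (70/249)
  pull out 2: (2/249) = +1  (since 249 mod 8 = 1)
  reciprocity: (35/249) -> +(249/35)
  reduce: (4/35)
  pull out 2: (2/35) = -1  (since 35 mod 8 = 3)
  pull out 2: (2/35) = -1  (since 35 mod 8 = 3)
  (1/35) = 1
Product of signs = 1

1


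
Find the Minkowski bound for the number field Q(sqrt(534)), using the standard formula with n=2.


d = 534, d mod 4 = 2, so disc(K) = 4d = 2136; |disc(K)| = 2136
Real quadratic field, so n = 2, s = r2 = 0, r1 = 2
M = (n!/n^n) * (4/pi)^s * sqrt(|disc(K)|) = (2!/2^2) * (4/pi)^0 * sqrt(2136)
= 0.5 * 1.000000 * 46.216880
= 23.1084

23.1084


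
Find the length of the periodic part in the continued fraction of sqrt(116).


Run the CF algorithm for sqrt(116).
a_0 = floor(sqrt(116)) = 10; set m_0=0, q_0=1.
Recurrence: m' = q*a - m,  q' = (d - m'^2)/q,  a' = floor((a_0 + m')/q').
  step 1: m=10, q=16, a=1
  step 2: m=6, q=5, a=3
  step 3: m=9, q=7, a=2
  step 4: m=5, q=13, a=1
  step 5: m=8, q=4, a=4
  step 6: m=8, q=13, a=1
  step 7: m=5, q=7, a=2
  step 8: m=9, q=5, a=3
  step 9: m=6, q=16, a=1
  step 10: m=10, q=1, a=20
a_10 = 2*a_0 = 20, so the period closes here.
sqrt(116) = [10; 1, 3, 2, 1, 4, 1, 2, 3, 1, 20]
Period length = 10

10


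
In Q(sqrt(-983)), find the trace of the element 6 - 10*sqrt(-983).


Tr(a + b*sqrt(d)) = (a + b*sqrt(d)) + (a - b*sqrt(d)) = 2a
= 2 * (6)
= 12

12


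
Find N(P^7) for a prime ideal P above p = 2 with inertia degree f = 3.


N(P^a) = p^(a*f)
= 2^(7*3)
= 2^21
= 2097152

2097152


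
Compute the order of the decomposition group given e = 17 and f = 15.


|D_P| = e * f
= 17 * 15
= 255

255


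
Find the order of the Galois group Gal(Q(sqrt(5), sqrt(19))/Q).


The 2 square roots of distinct primes are multiplicatively independent over Q,
so [K:Q] = 2^2 and Gal(K/Q) is isomorphic to (Z/2Z)^2.
|Gal| = 2^2 = 4

4


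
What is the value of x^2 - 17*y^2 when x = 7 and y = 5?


x^2 - d*y^2
= 7^2 - 17*5^2
= 49 - 425
= -376

-376


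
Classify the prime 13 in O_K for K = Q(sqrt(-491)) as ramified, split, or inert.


K = Q(sqrt(-491)). Since d mod 4 = 1, disc(K) = -491.
Check p | disc: -491 mod 13 = 3.
p does not divide disc. Compute Legendre symbol (d/p):
3^((13-1)/2) mod 13 = 1
(d/p) = 1, so p splits: (p) = P*P' with e=1, f=1, g=2.
Therefore p is split.

split


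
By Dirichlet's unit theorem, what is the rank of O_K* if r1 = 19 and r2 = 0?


By Dirichlet's unit theorem:
rank = r1 + r2 - 1
= 19 + 0 - 1
= 18

18


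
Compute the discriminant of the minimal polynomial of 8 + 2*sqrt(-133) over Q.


The element 8 + 2*sqrt(-133) has minimal polynomial:
x^2 - 16*x + 596
Discriminant = (-16)^2 - 4*(596)
= 256 - 2384
= -2128

-2128


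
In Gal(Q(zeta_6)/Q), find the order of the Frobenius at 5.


The Frobenius at p in Gal(Q(zeta_n)/Q) = (Z/nZ)* is the class of p, so its order is ord_6(5), the smallest k >= 1 with 5^k = 1 mod 6.
n = 6 = 2 * 3, phi(6) = 2; the order divides phi(n).
Divisors of 2: 1, 2
Repeated squaring mod 6: 5^1 = 5, 5^2 = 1
Test divisors in increasing order:
  k=1: 5^1 = 5 mod 6
  k=2: 5^2 = 1 mod 6  <- first divisor giving 1
Order = 2

2


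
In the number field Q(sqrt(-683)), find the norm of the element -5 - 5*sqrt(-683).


N(a + b*sqrt(d)) = a^2 - d*b^2
= (-5)^2 - (-683)*(-5)^2
= 25 + 17075
= 17100

17100


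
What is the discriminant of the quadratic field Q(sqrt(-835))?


For K = Q(sqrt(d)) with d squarefree: disc(K) = d if d = 1 mod 4, and disc(K) = 4d if d = 2 or 3 mod 4.
Here d = -835, and d mod 4 = 1.
d = 1 mod 4 (O_K = Z[(1+sqrt(d))/2]), so disc(K) = d = -835

-835


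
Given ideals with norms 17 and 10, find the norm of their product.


N(IJ) = N(I) * N(J)
= 17 * 10
= 170

170


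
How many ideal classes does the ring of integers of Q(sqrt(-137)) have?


K = Q(sqrt(-137)). d mod 4 = 3, so D = disc(K) = 4d = -548
h(K) equals the number of primitive reduced positive-definite forms (a, b, c) = a*x^2 + b*x*y + c*y^2 with b^2 - 4ac = D,
where reduced means |b| <= a <= c, with b >= 0 whenever |b| = a or a = c, and primitive means gcd(a, b, c) = 1.
Reduced forces 3a^2 <= |D| = 548, so 1 <= a <= 13; b must have the parity of D, and c = (b^2 - D)/(4a) must be an integer >= a.
Enumerate a = 1..13, b in [-a, a]:
  a=1: (1, 0, 137)  [1]
  a=2: (2, 2, 69)  [1]
  a=3: (3, -2, 46), (3, 2, 46)  [2]
  a=4..5: none
  a=6: (6, -2, 23), (6, 2, 23)  [2]
  a=7..8: none
  a=9: (9, -8, 17), (9, 8, 17)  [2]
  a=10..13: none
Total reduced forms: 1 + 1 + 2 + 2 + 2 = 8
h = 8

8


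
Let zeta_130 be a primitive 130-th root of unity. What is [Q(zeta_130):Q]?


The degree equals Euler's totient phi(130).
130 = 2 * 5 * 13
phi(130) = 48

48


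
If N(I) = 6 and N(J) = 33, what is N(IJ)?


N(IJ) = N(I) * N(J)
= 6 * 33
= 198

198


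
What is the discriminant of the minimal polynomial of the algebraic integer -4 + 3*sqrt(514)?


The element -4 + 3*sqrt(514) has minimal polynomial:
x^2 + 8*x - 4610
Discriminant = (8)^2 - 4*(-4610)
= 64 + 18440
= 18504

18504


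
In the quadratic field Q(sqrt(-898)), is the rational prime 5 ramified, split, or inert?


K = Q(sqrt(-898)). Since d mod 4 = 2, disc(K) = -3592.
Check p | disc: -3592 mod 5 = 3.
p does not divide disc. Compute Legendre symbol (d/p):
2^((5-1)/2) mod 5 = -1
(d/p) = -1, so p is inert: (p) stays prime with e=1, f=2, g=1.
Therefore p is inert.

inert


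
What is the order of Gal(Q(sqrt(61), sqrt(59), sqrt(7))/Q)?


The 3 square roots of distinct primes are multiplicatively independent over Q,
so [K:Q] = 2^3 and Gal(K/Q) is isomorphic to (Z/2Z)^3.
|Gal| = 2^3 = 8

8


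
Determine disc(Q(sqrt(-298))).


For K = Q(sqrt(d)) with d squarefree: disc(K) = d if d = 1 mod 4, and disc(K) = 4d if d = 2 or 3 mod 4.
Here d = -298, and d mod 4 = 2.
d = 2 mod 4, not 1 (O_K = Z[sqrt(d)]), so disc(K) = 4d = 4 * (-298) = -1192

-1192


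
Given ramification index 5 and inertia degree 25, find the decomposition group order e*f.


|D_P| = e * f
= 5 * 25
= 125

125


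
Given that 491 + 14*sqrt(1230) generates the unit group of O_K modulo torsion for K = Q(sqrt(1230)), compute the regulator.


epsilon = 491 + 14*sqrt(1230)
= 981.9990
R = ln(981.9990)
= 6.8896

6.8896


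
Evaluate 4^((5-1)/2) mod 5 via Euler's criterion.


p = 5 is prime and the exponent is (p-1)/2 = 2, so by Euler's criterion 4^2 = (4/5) = +1 or -1 mod 5.
Compute by square-and-multiply:
  2 = 2 (binary 10)
  Repeated squaring mod 5: 4^1 = 4, 4^2 = 1
  4^2 = 1 mod 5
Result 1: 4 is a quadratic residue mod 5.
4^2 mod 5 = 1

1


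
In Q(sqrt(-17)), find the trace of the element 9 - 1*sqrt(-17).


Tr(a + b*sqrt(d)) = (a + b*sqrt(d)) + (a - b*sqrt(d)) = 2a
= 2 * (9)
= 18

18


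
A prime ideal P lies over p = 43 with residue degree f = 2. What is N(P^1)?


N(P^a) = p^(a*f)
= 43^(1*2)
= 43^2
= 1849

1849


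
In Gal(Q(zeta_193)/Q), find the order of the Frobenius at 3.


The Frobenius at p in Gal(Q(zeta_n)/Q) = (Z/nZ)* is the class of p, so its order is ord_193(3), the smallest k >= 1 with 3^k = 1 mod 193.
n = 193 = 193, phi(193) = 192; the order divides phi(n).
Divisors of 192: 1, 2, 3, 4, 6, 8, 12, 16, 24, 32, 48, 64, 96, 192
Repeated squaring mod 193: 3^1 = 3, 3^2 = 9, 3^4 = 81, 3^8 = 192, 3^16 = 1, 3^32 = 1, 3^64 = 1, 3^128 = 1
Test divisors in increasing order:
  k=1: 3^1 = 3 mod 193
  k=2: 3^2 = 9 mod 193
  k=3: 3^3 = 9 * 3 = 27 mod 193
  k=4: 3^4 = 81 mod 193
  k=6: 3^6 = 81 * 9 = 150 mod 193
  k=8: 3^8 = 192 mod 193
  k=12: 3^12 = 192 * 81 = 112 mod 193
  k=16: 3^16 = 1 mod 193  <- first divisor giving 1
Order = 16

16


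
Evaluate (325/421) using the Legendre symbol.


p = 421 is prime, so compute (325/421) with the reciprocity algorithm (Jacobi-symbol steps: pull out 2s via (2/n), flip via reciprocity, reduce):
  reciprocity: (325/421) -> +(421/325)
  reduce: (96/325)
  pull out 2: (2/325) = -1  (since 325 mod 8 = 5)
  pull out 2: (2/325) = -1  (since 325 mod 8 = 5)
  pull out 2: (2/325) = -1  (since 325 mod 8 = 5)
  pull out 2: (2/325) = -1  (since 325 mod 8 = 5)
  pull out 2: (2/325) = -1  (since 325 mod 8 = 5)
  reciprocity: (3/325) -> +(325/3)
  reduce: (1/3)
  (1/3) = 1
Product of signs = -1
(325/421) = -1

-1


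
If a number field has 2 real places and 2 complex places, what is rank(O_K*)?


By Dirichlet's unit theorem:
rank = r1 + r2 - 1
= 2 + 2 - 1
= 3

3


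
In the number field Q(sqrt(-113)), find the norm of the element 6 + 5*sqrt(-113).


N(a + b*sqrt(d)) = a^2 - d*b^2
= (6)^2 - (-113)*(5)^2
= 36 + 2825
= 2861

2861


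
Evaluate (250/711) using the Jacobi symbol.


Compute (250/711) via quadratic reciprocity:
  pull out 2: (2/711) = +1  (since 711 mod 8 = 7)
  reciprocity: (125/711) -> +(711/125)
  reduce: (86/125)
  pull out 2: (2/125) = -1  (since 125 mod 8 = 5)
  reciprocity: (43/125) -> +(125/43)
  reduce: (39/43)
  reciprocity: (39/43) -> -(43/39)
  reduce: (4/39)
  pull out 2: (2/39) = +1  (since 39 mod 8 = 7)
  pull out 2: (2/39) = +1  (since 39 mod 8 = 7)
  (1/39) = 1
Product of signs = 1

1
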